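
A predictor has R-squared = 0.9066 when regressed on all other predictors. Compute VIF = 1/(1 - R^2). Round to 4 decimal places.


Denominator: 1 - 0.9066 = 0.0934.
VIF = 1 / 0.0934 = 10.7066.

10.7066


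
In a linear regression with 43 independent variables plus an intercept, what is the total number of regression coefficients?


Total coefficients = number of predictors + 1 (for the intercept).
= 43 + 1 = 44.

44


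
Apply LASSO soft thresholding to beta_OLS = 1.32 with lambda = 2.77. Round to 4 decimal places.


Check: |1.32| = 1.32 vs lambda = 2.77.
Since |beta| <= lambda, the coefficient is set to 0.
Soft-thresholded coefficient = 0.0000.

0.0000


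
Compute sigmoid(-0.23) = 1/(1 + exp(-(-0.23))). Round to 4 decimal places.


First, exp(0.2300) = 1.2586.
Then sigma(z) = 1/(1 + 1.2586) = 0.4428.

0.4428


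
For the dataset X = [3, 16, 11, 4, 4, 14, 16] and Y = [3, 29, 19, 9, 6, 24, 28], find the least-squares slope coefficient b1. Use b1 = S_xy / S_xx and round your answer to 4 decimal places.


The sample means are xbar = 9.7143 and ybar = 16.8571.
Compute S_xx = 209.4286 and S_xy = 379.7143.
Slope b1 = S_xy / S_xx = 379.7143 / 209.4286 = 1.8131.

1.8131


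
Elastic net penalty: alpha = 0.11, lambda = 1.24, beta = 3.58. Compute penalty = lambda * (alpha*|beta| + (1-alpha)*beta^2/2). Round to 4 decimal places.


Compute:
L1 = 0.11 * 3.58 = 0.3938.
L2 = 0.89 * 3.58^2 / 2 = 5.7033.
Penalty = 1.24 * (0.3938 + 5.7033) = 7.5604.

7.5604


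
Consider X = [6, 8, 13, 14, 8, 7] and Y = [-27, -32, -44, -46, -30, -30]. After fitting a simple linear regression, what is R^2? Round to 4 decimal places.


After computing the OLS fit (b0=-12.3434, b1=-2.4096):
SSres = 3.5482, SStot = 324.8333.
R^2 = 1 - 3.5482/324.8333 = 0.9891.

0.9891


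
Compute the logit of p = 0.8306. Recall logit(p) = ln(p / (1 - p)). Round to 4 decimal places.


1 - p = 0.1694.
p/(1-p) = 4.9032.
logit = ln(4.9032) = 1.5899.

1.5899


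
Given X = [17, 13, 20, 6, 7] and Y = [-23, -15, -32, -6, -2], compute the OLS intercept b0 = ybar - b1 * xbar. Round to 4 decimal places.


Compute b1 = -1.9651 from the OLS formula.
With xbar = 12.6000 and ybar = -15.6000, the intercept is:
b0 = -15.6000 - -1.9651 * 12.6000 = 9.1609.

9.1609


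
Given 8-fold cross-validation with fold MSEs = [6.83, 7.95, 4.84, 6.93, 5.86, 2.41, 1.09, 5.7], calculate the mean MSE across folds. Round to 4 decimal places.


Add all fold MSEs: 41.6100.
Divide by k = 8: 41.6100/8 = 5.2013.

5.2013


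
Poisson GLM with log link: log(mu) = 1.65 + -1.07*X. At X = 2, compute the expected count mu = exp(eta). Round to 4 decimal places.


Linear predictor: eta = 1.65 + (-1.07)(2) = -0.4900.
Expected count: mu = exp(-0.4900) = 0.6126.

0.6126


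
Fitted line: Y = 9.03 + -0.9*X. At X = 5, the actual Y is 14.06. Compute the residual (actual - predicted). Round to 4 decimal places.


Compute yhat = 9.03 + (-0.9)(5) = 4.5300.
Residual = actual - predicted = 14.06 - 4.5300 = 9.5300.

9.5300


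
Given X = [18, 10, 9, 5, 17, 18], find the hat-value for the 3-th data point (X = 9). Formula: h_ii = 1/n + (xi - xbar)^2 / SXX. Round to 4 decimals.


Mean of X: xbar = 12.8333.
SXX = 154.8333.
For X = 9: h = 1/6 + (9 - 12.8333)^2/154.8333 = 0.2616.

0.2616


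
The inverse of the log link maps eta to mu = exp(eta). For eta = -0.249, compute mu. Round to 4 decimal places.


mu = exp(eta) = exp(-0.249).
= 0.7796.

0.7796


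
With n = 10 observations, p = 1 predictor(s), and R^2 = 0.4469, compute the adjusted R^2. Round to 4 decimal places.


Plug in: Adj R^2 = 1 - (1 - 0.4469) * 9/8.
= 1 - 0.5531 * 9/8
= 1 - 4.9779 / 8
= 1 - 0.6222 = 0.3778.

0.3778


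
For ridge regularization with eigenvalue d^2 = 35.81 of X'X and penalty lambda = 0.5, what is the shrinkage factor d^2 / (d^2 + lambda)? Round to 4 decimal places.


Compute the denominator: 35.81 + 0.5 = 36.3100.
Shrinkage factor = 35.81 / 36.3100 = 0.9862.

0.9862


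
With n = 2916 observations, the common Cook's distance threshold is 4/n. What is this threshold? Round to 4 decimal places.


The threshold is 4/n.
4/2916 = 0.0014.

0.0014


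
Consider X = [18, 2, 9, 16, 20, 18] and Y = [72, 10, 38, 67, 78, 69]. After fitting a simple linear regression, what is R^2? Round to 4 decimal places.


Fit the OLS line: b0 = 3.3010, b1 = 3.7855.
SSres = 18.2491.
SStot = 3469.3333.
R^2 = 1 - 18.2491/3469.3333 = 0.9947.

0.9947


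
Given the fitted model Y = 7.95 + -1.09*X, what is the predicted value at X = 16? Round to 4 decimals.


Plug X = 16 into Y = 7.95 + -1.09*X:
Y = 7.95 + -17.4400 = -9.4900.

-9.4900


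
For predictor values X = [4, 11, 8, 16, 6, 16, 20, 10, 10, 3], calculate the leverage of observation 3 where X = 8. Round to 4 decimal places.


Compute xbar = 10.4000 with n = 10 observations.
SXX = 276.4000.
Leverage = 1/10 + (8 - 10.4000)^2/276.4000 = 0.1208.

0.1208


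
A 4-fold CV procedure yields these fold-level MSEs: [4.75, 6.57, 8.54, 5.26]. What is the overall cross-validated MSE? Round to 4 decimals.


Total MSE across folds = 25.1200.
CV-MSE = 25.1200/4 = 6.2800.

6.2800


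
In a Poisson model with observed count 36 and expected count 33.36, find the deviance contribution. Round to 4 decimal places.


Compute y*ln(y/mu) = 36*ln(36/33.36) = 36*0.076161 = 2.741796.
y - mu = 2.64.
D = 2*(2.741796 - (2.64)) = 0.203592, which rounds to 0.2036.

0.2036


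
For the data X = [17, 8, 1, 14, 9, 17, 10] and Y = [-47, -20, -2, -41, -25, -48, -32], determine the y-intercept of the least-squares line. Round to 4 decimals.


Compute b1 = -2.8827 from the OLS formula.
With xbar = 10.8571 and ybar = -30.7143, the intercept is:
b0 = -30.7143 - -2.8827 * 10.8571 = 0.5836.

0.5836


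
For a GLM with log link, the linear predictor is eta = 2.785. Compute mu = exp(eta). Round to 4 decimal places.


mu = exp(eta) = exp(2.785).
= 16.1998.

16.1998


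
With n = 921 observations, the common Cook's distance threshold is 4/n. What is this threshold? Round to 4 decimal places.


Cook's distance cutoff = 4/n = 4/921.
= 0.0043.

0.0043


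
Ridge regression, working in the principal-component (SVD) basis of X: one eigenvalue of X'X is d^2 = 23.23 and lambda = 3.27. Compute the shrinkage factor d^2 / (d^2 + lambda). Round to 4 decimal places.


Denominator = d^2 + lambda = 23.23 + 3.27 = 26.5000.
Shrinkage = 23.23 / 26.5000 = 0.8766.

0.8766


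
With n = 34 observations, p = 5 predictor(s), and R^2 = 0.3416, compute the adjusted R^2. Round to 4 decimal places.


Adjusted R^2 = 1 - (1 - R^2) * (n-1)/(n-p-1).
(1 - R^2) = 0.6584.
(n-1)/(n-p-1) = 33/28.
(1 - R^2) * (n-1) = 0.6584 * 33 = 21.7272.
Divide by (n-p-1): 21.7272 / 28 = 0.7760.
Adj R^2 = 1 - 0.7760 = 0.2240.

0.2240


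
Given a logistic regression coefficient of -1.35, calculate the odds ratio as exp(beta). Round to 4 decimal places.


exp(-1.35) = 0.2592.
So the odds ratio is 0.2592.

0.2592


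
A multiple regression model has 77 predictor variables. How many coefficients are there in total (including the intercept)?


Total coefficients = number of predictors + 1 (for the intercept).
= 77 + 1 = 78.

78


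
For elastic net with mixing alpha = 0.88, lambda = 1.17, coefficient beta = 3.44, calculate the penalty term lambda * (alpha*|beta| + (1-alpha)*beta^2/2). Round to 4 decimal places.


Compute:
L1 = 0.88 * 3.44 = 3.0272.
L2 = 0.12 * 3.44^2 / 2 = 0.7100.
Penalty = 1.17 * (3.0272 + 0.7100) = 4.3725.

4.3725


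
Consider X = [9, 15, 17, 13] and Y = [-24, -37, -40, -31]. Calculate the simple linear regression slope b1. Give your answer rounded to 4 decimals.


Calculate xbar = 13.5000, ybar = -33.0000.
S_xx = 35.0000, S_xy = -72.0000.
Using b1 = S_xy / S_xx = -72.0000 / 35.0000, we get b1 = -2.0571.

-2.0571


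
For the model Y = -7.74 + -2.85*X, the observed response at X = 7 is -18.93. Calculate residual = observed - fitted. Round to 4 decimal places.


Fitted value at X = 7 is yhat = -7.74 + -2.85*7 = -27.6900.
Residual = -18.93 - -27.6900 = 8.7600.

8.7600


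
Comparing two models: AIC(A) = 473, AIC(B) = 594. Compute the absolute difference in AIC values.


|AIC_A - AIC_B| = |473 - 594| = 121.
Model A is preferred (lower AIC).

121


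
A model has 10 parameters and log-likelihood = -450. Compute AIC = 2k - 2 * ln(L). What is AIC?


AIC = 2*10 - 2*(-450).
= 20 + 900 = 920.

920


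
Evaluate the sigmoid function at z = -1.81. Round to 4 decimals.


Compute exp(1.8100) = 6.1104.
Sigmoid = 1 / (1 + 6.1104) = 1 / 7.1104 = 0.1406.

0.1406


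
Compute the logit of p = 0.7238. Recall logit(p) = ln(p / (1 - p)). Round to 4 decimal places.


1 - p = 0.2762.
p/(1-p) = 2.6206.
logit = ln(2.6206) = 0.9634.

0.9634


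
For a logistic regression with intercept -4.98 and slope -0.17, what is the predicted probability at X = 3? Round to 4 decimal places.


Compute z = -4.98 + (-0.17)(3) = -5.4900.
exp(-z) = 242.2572.
P = 1/(1 + 242.2572) = 0.0041.

0.0041


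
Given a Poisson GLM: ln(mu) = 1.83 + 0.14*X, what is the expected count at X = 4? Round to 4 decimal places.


Linear predictor: eta = 1.83 + (0.14)(4) = 2.3900.
Expected count: mu = exp(2.3900) = 10.9135.

10.9135


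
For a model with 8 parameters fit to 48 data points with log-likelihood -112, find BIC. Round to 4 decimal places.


ln(48) = 3.871201.
k * ln(n) = 8 * 3.871201 = 30.969608.
-2L = 224.
BIC = 30.969608 + 224 = 254.969608, which rounds to 254.9696.

254.9696


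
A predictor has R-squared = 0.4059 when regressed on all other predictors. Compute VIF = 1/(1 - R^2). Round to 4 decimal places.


VIF = 1 / (1 - 0.4059).
= 1 / 0.5941 = 1.6832.

1.6832


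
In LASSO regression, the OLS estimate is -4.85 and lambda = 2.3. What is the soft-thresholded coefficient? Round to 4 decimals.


Check: |-4.85| = 4.85 vs lambda = 2.3.
Since |beta| > lambda, coefficient = sign(beta)*(|beta| - lambda) = -2.5500.
Soft-thresholded coefficient = -2.5500.

-2.5500


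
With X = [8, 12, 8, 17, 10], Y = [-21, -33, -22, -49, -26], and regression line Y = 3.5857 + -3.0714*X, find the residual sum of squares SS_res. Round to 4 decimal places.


For each point, residual = actual - predicted.
Residuals: [-0.0145, 0.2711, -1.0145, -0.3719, 1.1283].
Sum of squared residuals = 2.5143.

2.5143


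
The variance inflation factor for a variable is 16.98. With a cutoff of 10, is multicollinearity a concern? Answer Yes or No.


The threshold is 10.
VIF = 16.98 is >= 10.
Multicollinearity indication: Yes.

Yes


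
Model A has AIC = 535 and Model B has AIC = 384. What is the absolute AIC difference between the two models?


Absolute difference = |535 - 384| = 151.
The model with lower AIC (B) is preferred.

151


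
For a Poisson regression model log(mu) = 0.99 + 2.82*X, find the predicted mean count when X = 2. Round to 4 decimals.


Compute eta = 0.99 + 2.82 * 2 = 6.6300.
Apply inverse link: mu = e^6.6300 = 757.4822.

757.4822


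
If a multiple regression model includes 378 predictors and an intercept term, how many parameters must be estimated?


Total coefficients = number of predictors + 1 (for the intercept).
= 378 + 1 = 379.

379


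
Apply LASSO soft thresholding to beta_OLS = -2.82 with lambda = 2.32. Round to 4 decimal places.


|beta_OLS| = 2.82.
lambda = 2.32.
Since |beta| > lambda, coefficient = sign(beta)*(|beta| - lambda) = -0.5000.
Result = -0.5000.

-0.5000


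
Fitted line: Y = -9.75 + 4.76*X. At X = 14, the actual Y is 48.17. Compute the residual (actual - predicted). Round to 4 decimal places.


Predicted = -9.75 + 4.76 * 14 = 56.8900.
Residual = 48.17 - 56.8900 = -8.7200.

-8.7200


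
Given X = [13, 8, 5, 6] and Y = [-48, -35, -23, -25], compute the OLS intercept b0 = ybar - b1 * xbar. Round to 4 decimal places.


The slope is b1 = -3.1842.
Sample means are xbar = 8.0000 and ybar = -32.7500.
Intercept: b0 = -32.7500 - (-3.1842)(8.0000) = -7.2763.

-7.2763


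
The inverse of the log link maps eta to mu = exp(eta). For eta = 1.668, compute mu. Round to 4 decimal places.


Apply the inverse link:
mu = e^1.668 = 5.3016.

5.3016


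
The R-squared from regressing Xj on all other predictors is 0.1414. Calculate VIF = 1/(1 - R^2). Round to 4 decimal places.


Using VIF = 1/(1 - R^2_j):
1 - 0.1414 = 0.8586.
VIF = 1.1647.

1.1647


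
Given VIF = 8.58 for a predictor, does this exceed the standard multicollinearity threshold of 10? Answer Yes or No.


The threshold is 10.
VIF = 8.58 is < 10.
Multicollinearity indication: No.

No


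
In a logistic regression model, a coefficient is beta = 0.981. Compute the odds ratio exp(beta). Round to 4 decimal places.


Odds ratio = exp(beta) = exp(0.981).
= 2.6671.

2.6671


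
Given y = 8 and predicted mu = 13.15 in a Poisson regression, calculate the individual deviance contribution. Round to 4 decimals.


First: ln(8/13.15) = -0.496980.
Then: 8 * -0.496980 = -3.975840.
y - mu = 8 - 13.15 = -5.15.
D = 2(-3.975840 - -5.15) = 2.348320, which rounds to 2.3483.

2.3483


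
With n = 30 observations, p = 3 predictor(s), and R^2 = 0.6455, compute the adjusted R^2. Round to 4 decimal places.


Plug in: Adj R^2 = 1 - (1 - 0.6455) * 29/26.
= 1 - 0.3545 * 29/26
= 1 - 10.2805 / 26
= 1 - 0.3954 = 0.6046.

0.6046


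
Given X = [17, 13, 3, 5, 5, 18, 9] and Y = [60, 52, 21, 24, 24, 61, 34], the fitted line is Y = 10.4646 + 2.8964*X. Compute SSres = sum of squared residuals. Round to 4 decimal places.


Compute predicted values, then residuals = yi - yhat_i.
Residuals: [0.2966, 3.8822, 1.8462, -0.9466, -0.9466, -1.5998, -2.5322].
SSres = sum(residual^2) = 29.3314.

29.3314


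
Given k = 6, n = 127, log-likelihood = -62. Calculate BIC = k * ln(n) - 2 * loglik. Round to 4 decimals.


k * ln(n) = 6 * ln(127) = 6 * 4.844187 = 29.065122.
-2 * loglik = -2 * (-62) = 124.
BIC = 29.065122 + 124 = 153.065122, which rounds to 153.0651.

153.0651


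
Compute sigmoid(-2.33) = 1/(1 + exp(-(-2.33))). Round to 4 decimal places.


Compute exp(2.3300) = 10.2779.
Sigmoid = 1 / (1 + 10.2779) = 1 / 11.2779 = 0.0887.

0.0887


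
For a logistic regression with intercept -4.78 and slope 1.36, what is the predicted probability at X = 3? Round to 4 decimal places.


Linear predictor: z = -4.78 + 1.36 * 3 = -0.7000.
P = 1/(1 + exp(0.7000)) = 1/(1 + 2.0138) = 0.3318.

0.3318


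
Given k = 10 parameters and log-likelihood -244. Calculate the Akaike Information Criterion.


AIC = 2*10 - 2*(-244).
= 20 + 488 = 508.

508


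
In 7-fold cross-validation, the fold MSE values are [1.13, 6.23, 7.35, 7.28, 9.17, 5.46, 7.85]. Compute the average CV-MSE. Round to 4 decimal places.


Add all fold MSEs: 44.4700.
Divide by k = 7: 44.4700/7 = 6.3529.

6.3529


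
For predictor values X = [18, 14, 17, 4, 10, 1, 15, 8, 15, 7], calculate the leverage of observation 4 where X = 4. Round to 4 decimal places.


n = 10, xbar = 10.9000.
SXX = sum((xi - xbar)^2) = 300.9000.
h = 1/10 + (4 - 10.9000)^2 / 300.9000 = 0.2582.

0.2582


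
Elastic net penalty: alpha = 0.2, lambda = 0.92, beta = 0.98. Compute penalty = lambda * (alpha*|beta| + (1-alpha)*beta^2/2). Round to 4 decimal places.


Compute:
L1 = 0.2 * 0.98 = 0.1960.
L2 = 0.8 * 0.98^2 / 2 = 0.3842.
Penalty = 0.92 * (0.1960 + 0.3842) = 0.5337.

0.5337


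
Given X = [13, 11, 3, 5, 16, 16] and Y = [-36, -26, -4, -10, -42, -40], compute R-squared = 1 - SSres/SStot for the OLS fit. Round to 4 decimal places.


Fit the OLS line: b0 = 4.4609, b1 = -2.8870.
SSres = 13.3739.
SStot = 1291.3333.
R^2 = 1 - 13.3739/1291.3333 = 0.9896.

0.9896


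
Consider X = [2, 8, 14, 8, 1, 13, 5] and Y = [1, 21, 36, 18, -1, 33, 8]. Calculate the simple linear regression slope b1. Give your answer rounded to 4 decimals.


Calculate xbar = 7.2857, ybar = 16.5714.
S_xx = 151.4286, S_xy = 440.8571.
Using b1 = S_xy / S_xx = 440.8571 / 151.4286, we get b1 = 2.9113.

2.9113


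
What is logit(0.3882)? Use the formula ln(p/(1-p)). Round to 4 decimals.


Compute the odds: 0.3882/0.6118 = 0.6345.
Take the natural log: ln(0.6345) = -0.4549.

-0.4549


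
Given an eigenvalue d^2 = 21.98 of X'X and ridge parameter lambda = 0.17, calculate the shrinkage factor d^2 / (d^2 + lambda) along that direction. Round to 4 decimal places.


Compute the denominator: 21.98 + 0.17 = 22.1500.
Shrinkage factor = 21.98 / 22.1500 = 0.9923.

0.9923


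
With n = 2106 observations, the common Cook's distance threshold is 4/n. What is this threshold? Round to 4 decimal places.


Cook's distance cutoff = 4/n = 4/2106.
= 0.0019.

0.0019


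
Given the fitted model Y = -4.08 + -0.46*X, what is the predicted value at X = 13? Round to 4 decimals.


Substitute X = 13 into the equation:
Y = -4.08 + -0.46 * 13 = -4.08 + -5.9800 = -10.0600.

-10.0600


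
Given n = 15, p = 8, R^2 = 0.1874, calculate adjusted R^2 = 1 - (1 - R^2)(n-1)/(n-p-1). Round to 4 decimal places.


Using the formula:
(1 - 0.1874) = 0.8126.
Multiply by 14/6: 0.8126 * 14 = 11.3764, then 11.3764 / 6 = 1.8961.
Adj R^2 = 1 - 1.8961 = -0.8961.

-0.8961


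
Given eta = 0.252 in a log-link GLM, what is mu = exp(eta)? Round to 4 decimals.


The inverse log link gives:
mu = exp(0.252) = 1.2866.

1.2866


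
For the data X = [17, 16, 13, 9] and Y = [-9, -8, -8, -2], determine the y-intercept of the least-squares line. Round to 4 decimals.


The slope is b1 = -0.8194.
Sample means are xbar = 13.7500 and ybar = -6.7500.
Intercept: b0 = -6.7500 - (-0.8194)(13.7500) = 4.5161.

4.5161


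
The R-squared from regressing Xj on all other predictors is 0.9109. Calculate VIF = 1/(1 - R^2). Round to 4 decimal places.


VIF = 1 / (1 - 0.9109).
= 1 / 0.0891 = 11.2233.

11.2233


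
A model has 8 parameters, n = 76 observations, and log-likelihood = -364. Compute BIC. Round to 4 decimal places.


Compute k*ln(n) = 8*ln(76) = 8*4.330733 = 34.645864.
Then -2*loglik = 728.
BIC = 34.645864 + 728 = 762.645864, which rounds to 762.6459.

762.6459


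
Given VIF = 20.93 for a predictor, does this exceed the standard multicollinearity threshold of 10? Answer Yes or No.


The threshold is 10.
VIF = 20.93 is >= 10.
Multicollinearity indication: Yes.

Yes


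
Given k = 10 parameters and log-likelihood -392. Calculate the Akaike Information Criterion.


AIC = 2k - 2*loglik = 2(10) - 2(-392).
= 20 + 784 = 804.

804


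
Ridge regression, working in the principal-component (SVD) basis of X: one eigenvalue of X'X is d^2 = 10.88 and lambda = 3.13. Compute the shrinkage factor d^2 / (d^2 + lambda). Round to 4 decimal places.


Denominator = d^2 + lambda = 10.88 + 3.13 = 14.0100.
Shrinkage = 10.88 / 14.0100 = 0.7766.

0.7766


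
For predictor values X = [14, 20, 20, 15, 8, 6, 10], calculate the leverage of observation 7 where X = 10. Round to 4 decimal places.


n = 7, xbar = 13.2857.
SXX = sum((xi - xbar)^2) = 185.4286.
h = 1/7 + (10 - 13.2857)^2 / 185.4286 = 0.2011.

0.2011


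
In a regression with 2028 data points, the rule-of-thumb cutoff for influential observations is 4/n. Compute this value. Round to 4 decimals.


Cook's distance cutoff = 4/n = 4/2028.
= 0.0020.

0.0020


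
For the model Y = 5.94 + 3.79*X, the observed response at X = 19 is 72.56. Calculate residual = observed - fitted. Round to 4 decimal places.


Compute yhat = 5.94 + (3.79)(19) = 77.9500.
Residual = actual - predicted = 72.56 - 77.9500 = -5.3900.

-5.3900


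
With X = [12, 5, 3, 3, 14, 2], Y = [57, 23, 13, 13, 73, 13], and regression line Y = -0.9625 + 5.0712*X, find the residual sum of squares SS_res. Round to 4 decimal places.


For each point, residual = actual - predicted.
Residuals: [-2.8919, -1.3935, -1.2511, -1.2511, 2.9657, 3.8201].
Sum of squared residuals = 36.8240.

36.8240


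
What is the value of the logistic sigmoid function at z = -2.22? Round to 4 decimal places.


Compute exp(2.2200) = 9.2073.
Sigmoid = 1 / (1 + 9.2073) = 1 / 10.2073 = 0.0980.

0.0980


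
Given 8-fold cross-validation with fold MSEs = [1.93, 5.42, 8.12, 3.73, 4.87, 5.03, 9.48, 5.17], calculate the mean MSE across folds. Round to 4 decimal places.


Sum of fold MSEs = 43.7500.
Average = 43.7500 / 8 = 5.4688.

5.4688


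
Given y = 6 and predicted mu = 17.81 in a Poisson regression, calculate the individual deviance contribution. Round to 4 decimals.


Compute y*ln(y/mu) = 6*ln(6/17.81) = 6*-1.088001 = -6.528006.
y - mu = -11.81.
D = 2*(-6.528006 - (-11.81)) = 10.563988, which rounds to 10.5640.

10.5640


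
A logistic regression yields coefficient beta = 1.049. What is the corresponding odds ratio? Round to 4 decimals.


Odds ratio = exp(beta) = exp(1.049).
= 2.8548.

2.8548


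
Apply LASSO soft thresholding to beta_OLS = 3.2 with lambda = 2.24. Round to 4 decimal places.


Check: |3.2| = 3.2 vs lambda = 2.24.
Since |beta| > lambda, coefficient = sign(beta)*(|beta| - lambda) = 0.9600.
Soft-thresholded coefficient = 0.9600.

0.9600


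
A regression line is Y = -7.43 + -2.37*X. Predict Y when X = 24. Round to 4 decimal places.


Substitute X = 24 into the equation:
Y = -7.43 + -2.37 * 24 = -7.43 + -56.8800 = -64.3100.

-64.3100


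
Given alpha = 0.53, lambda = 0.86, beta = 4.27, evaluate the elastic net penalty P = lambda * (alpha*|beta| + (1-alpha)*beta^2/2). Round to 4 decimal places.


alpha * |beta| = 0.53 * 4.27 = 2.2631.
(1-alpha) * beta^2/2 = 0.47 * 18.2329/2 = 4.2847.
Total = 0.86 * (2.2631 + 4.2847) = 5.6311.

5.6311


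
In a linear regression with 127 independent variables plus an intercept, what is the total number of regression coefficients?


Total coefficients = number of predictors + 1 (for the intercept).
= 127 + 1 = 128.

128


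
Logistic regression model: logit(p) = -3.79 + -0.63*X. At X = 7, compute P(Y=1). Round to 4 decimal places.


z = -3.79 + -0.63 * 7 = -8.2000.
Sigmoid: P = 1 / (1 + exp(8.2000)) = 0.0003.

0.0003


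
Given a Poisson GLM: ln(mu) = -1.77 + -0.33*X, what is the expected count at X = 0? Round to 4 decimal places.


eta = -1.77 + -0.33 * 0 = -1.7700.
mu = exp(-1.7700) = 0.1703.

0.1703


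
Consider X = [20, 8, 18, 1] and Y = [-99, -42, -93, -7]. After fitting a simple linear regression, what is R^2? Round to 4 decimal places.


After computing the OLS fit (b0=-2.4182, b1=-4.9219):
SSres = 7.5544, SStot = 5742.7500.
R^2 = 1 - 7.5544/5742.7500 = 0.9987.

0.9987


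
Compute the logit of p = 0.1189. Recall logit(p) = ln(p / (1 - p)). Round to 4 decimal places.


Compute the odds: 0.1189/0.8811 = 0.1349.
Take the natural log: ln(0.1349) = -2.0029.

-2.0029


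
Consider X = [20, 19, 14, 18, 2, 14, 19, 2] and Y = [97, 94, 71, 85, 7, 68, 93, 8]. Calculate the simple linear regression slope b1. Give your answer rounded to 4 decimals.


The sample means are xbar = 13.5000 and ybar = 65.3750.
Compute S_xx = 388.0000 and S_xy = 1938.5000.
Slope b1 = S_xy / S_xx = 1938.5000 / 388.0000 = 4.9961.

4.9961


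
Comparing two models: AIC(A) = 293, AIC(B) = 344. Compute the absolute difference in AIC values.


Absolute difference = |293 - 344| = 51.
The model with lower AIC (A) is preferred.

51


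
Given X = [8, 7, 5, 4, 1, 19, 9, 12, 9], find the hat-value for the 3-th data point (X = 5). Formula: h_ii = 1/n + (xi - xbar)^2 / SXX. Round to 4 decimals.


Compute xbar = 8.2222 with n = 9 observations.
SXX = 213.5556.
Leverage = 1/9 + (5 - 8.2222)^2/213.5556 = 0.1597.

0.1597


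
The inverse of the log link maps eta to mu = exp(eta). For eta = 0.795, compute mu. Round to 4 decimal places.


mu = exp(eta) = exp(0.795).
= 2.2144.

2.2144


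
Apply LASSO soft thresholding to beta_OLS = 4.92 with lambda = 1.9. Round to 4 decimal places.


|beta_OLS| = 4.92.
lambda = 1.9.
Since |beta| > lambda, coefficient = sign(beta)*(|beta| - lambda) = 3.0200.
Result = 3.0200.

3.0200


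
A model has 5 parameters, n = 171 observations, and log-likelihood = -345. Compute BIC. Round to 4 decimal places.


ln(171) = 5.141664.
k * ln(n) = 5 * 5.141664 = 25.708320.
-2L = 690.
BIC = 25.708320 + 690 = 715.708320, which rounds to 715.7083.

715.7083


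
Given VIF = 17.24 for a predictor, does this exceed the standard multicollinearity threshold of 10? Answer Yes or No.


The threshold is 10.
VIF = 17.24 is >= 10.
Multicollinearity indication: Yes.

Yes


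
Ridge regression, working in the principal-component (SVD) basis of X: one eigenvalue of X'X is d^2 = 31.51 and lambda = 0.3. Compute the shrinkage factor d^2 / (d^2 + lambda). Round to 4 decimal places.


Compute the denominator: 31.51 + 0.3 = 31.8100.
Shrinkage factor = 31.51 / 31.8100 = 0.9906.

0.9906


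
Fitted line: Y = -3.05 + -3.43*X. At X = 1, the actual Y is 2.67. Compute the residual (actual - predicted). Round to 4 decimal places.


Predicted = -3.05 + -3.43 * 1 = -6.4800.
Residual = 2.67 - -6.4800 = 9.1500.

9.1500


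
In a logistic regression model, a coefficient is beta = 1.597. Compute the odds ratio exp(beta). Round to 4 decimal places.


exp(1.597) = 4.9382.
So the odds ratio is 4.9382.

4.9382


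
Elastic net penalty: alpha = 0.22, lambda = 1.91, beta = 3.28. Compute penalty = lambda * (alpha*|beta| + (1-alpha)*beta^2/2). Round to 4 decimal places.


Compute:
L1 = 0.22 * 3.28 = 0.7216.
L2 = 0.78 * 3.28^2 / 2 = 4.1958.
Penalty = 1.91 * (0.7216 + 4.1958) = 9.3922.

9.3922


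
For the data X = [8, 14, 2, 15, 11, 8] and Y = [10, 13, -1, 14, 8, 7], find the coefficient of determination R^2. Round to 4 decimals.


The fitted line is Y = -1.8206 + 1.0676*X.
SSres = 16.3147, SStot = 145.5000.
R^2 = 1 - SSres/SStot = 0.8879.

0.8879


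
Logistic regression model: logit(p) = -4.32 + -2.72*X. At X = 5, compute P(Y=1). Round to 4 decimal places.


z = -4.32 + -2.72 * 5 = -17.9200.
Sigmoid: P = 1 / (1 + exp(17.9200)) = 0.0000.

0.0000


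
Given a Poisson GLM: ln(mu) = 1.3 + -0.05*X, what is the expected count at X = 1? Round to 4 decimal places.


Linear predictor: eta = 1.3 + (-0.05)(1) = 1.2500.
Expected count: mu = exp(1.2500) = 3.4903.

3.4903


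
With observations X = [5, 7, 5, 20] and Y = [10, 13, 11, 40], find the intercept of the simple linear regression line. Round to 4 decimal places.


The slope is b1 = 1.9872.
Sample means are xbar = 9.2500 and ybar = 18.5000.
Intercept: b0 = 18.5000 - (1.9872)(9.2500) = 0.1180.

0.1180


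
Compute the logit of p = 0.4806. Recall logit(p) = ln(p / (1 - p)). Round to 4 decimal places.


Compute the odds: 0.4806/0.5194 = 0.9253.
Take the natural log: ln(0.9253) = -0.0776.

-0.0776


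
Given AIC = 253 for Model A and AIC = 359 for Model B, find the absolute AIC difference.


Compute |253 - 359| = 106.
Model A has the smaller AIC.

106


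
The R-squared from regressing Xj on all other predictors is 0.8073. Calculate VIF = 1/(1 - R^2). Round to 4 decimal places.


VIF = 1 / (1 - 0.8073).
= 1 / 0.1927 = 5.1894.

5.1894


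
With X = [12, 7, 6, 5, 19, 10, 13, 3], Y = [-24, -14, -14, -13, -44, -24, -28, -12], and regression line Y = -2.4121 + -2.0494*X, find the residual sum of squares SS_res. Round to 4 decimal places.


Compute predicted values, then residuals = yi - yhat_i.
Residuals: [3.0049, 2.7579, 0.7085, -0.3409, -2.6493, -1.0939, 1.0543, -3.4397].
SSres = sum(residual^2) = 38.4121.

38.4121


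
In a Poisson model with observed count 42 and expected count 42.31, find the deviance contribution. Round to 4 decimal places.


First: ln(42/42.31) = -0.007354.
Then: 42 * -0.007354 = -0.308868.
y - mu = 42 - 42.31 = -0.31.
D = 2(-0.308868 - -0.31) = 0.002264, which rounds to 0.0023.

0.0023


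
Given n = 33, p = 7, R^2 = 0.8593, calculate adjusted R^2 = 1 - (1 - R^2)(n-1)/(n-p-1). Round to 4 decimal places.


Using the formula:
(1 - 0.8593) = 0.1407.
Multiply by 32/25: 0.1407 * 32 = 4.5024, then 4.5024 / 25 = 0.1801.
Adj R^2 = 1 - 0.1801 = 0.8199.

0.8199


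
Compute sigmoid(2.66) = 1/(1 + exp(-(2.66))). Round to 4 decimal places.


exp(-2.6600) = 0.0699.
1 + exp(-z) = 1.0699.
sigmoid = 1/1.0699 = 0.9346.

0.9346


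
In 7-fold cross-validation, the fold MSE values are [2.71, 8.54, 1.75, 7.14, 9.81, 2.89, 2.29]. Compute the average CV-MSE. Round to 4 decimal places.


Add all fold MSEs: 35.1300.
Divide by k = 7: 35.1300/7 = 5.0186.

5.0186


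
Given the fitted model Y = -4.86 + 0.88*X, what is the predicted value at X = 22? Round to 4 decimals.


Predicted value:
Y = -4.86 + (0.88)(22) = -4.86 + 19.3600 = 14.5000.

14.5000


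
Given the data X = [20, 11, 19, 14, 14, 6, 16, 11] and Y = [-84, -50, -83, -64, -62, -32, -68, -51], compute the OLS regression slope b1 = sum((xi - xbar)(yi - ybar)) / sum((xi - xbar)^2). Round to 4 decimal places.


First compute the means: xbar = 13.8750, ybar = -61.7500.
Then S_xx = sum((xi - xbar)^2) = 146.8750.
S_xy = sum((xi - xbar)(yi - ybar)) = -557.7500.
b1 = S_xy / S_xx = -557.7500 / 146.8750 = -3.7974.

-3.7974


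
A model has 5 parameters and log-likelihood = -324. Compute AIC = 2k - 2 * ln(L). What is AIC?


AIC = 2*5 - 2*(-324).
= 10 + 648 = 658.

658


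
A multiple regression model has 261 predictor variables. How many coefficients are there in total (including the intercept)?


Each predictor gets one coefficient, plus one intercept.
Total parameters = 261 + 1 = 262.

262


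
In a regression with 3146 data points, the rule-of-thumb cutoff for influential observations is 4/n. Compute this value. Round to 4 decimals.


Using the rule of thumb:
Threshold = 4 / 3146 = 0.0013.

0.0013


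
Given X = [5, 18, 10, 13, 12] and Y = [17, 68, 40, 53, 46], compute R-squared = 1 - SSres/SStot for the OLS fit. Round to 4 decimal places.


The fitted line is Y = -0.9238 + 3.9417*X.
SSres = 16.8969, SStot = 1402.8000.
R^2 = 1 - SSres/SStot = 0.9880.

0.9880


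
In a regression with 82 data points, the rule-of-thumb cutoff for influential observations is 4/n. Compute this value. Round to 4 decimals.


The threshold is 4/n.
4/82 = 0.0488.

0.0488


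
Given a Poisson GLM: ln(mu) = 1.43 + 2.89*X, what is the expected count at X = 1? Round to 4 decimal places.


eta = 1.43 + 2.89 * 1 = 4.3200.
mu = exp(4.3200) = 75.1886.

75.1886


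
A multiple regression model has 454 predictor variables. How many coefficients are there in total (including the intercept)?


Total coefficients = number of predictors + 1 (for the intercept).
= 454 + 1 = 455.

455


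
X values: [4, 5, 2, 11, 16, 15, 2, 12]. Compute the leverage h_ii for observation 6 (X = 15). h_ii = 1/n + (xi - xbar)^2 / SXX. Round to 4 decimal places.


Compute xbar = 8.3750 with n = 8 observations.
SXX = 233.8750.
Leverage = 1/8 + (15 - 8.3750)^2/233.8750 = 0.3127.

0.3127


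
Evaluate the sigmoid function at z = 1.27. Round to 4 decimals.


Compute exp(-1.2700) = 0.2808.
Sigmoid = 1 / (1 + 0.2808) = 1 / 1.2808 = 0.7807.

0.7807


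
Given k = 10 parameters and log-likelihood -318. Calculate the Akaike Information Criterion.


Compute:
2k = 2*10 = 20.
-2*loglik = -2*(-318) = 636.
AIC = 20 + 636 = 656.

656


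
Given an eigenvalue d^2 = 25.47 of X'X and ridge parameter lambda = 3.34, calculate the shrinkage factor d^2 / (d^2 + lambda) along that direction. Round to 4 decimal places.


Compute the denominator: 25.47 + 3.34 = 28.8100.
Shrinkage factor = 25.47 / 28.8100 = 0.8841.

0.8841


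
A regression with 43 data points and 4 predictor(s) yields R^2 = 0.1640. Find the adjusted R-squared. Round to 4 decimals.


Using the formula:
(1 - 0.1640) = 0.8360.
Multiply by 42/38: 0.8360 * 42 = 35.1120, then 35.1120 / 38 = 0.9240.
Adj R^2 = 1 - 0.9240 = 0.0760.

0.0760


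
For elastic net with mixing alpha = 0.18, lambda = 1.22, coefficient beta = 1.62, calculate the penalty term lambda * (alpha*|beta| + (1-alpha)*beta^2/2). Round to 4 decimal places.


Compute:
L1 = 0.18 * 1.62 = 0.2916.
L2 = 0.82 * 1.62^2 / 2 = 1.0760.
Penalty = 1.22 * (0.2916 + 1.0760) = 1.6685.

1.6685


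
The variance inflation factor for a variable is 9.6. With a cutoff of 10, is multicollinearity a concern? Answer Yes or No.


Check: VIF = 9.6 vs threshold = 10.
Since 9.6 < 10, the answer is No.

No


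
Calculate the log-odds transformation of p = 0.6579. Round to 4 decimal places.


The odds are p/(1-p) = 0.6579 / 0.3421 = 1.9231.
logit(p) = ln(1.9231) = 0.6539.

0.6539


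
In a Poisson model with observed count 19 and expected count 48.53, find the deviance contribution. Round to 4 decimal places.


y/mu = 19/48.53 = 0.391510 (approx.), and ln(19/48.53) = -0.937743.
y * ln(y/mu) = 19 * -0.937743 = -17.817117.
y - mu = -29.53.
D = 2 * (-17.817117 - -29.53) = 23.425766, which rounds to 23.4258.

23.4258


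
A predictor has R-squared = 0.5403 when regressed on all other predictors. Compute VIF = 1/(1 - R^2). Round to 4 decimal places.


VIF = 1 / (1 - 0.5403).
= 1 / 0.4597 = 2.1753.

2.1753


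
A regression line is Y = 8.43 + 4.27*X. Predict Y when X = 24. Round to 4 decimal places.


Substitute X = 24 into the equation:
Y = 8.43 + 4.27 * 24 = 8.43 + 102.4800 = 110.9100.

110.9100


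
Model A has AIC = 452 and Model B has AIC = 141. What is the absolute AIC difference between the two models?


Compute |452 - 141| = 311.
Model B has the smaller AIC.

311


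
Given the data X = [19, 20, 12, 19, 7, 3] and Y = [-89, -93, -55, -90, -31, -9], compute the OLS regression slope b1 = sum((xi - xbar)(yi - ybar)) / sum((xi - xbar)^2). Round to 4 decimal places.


Calculate xbar = 13.3333, ybar = -61.1667.
S_xx = 257.3333, S_xy = -1271.6667.
Using b1 = S_xy / S_xx = -1271.6667 / 257.3333, we get b1 = -4.9417.

-4.9417


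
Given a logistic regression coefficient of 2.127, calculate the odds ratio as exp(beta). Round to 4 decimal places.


The odds ratio is computed as:
OR = e^(2.127) = 8.3897.

8.3897


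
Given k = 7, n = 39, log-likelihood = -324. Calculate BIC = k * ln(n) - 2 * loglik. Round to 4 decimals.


Compute k*ln(n) = 7*ln(39) = 7*3.663562 = 25.644934.
Then -2*loglik = 648.
BIC = 25.644934 + 648 = 673.644934, which rounds to 673.6449.

673.6449


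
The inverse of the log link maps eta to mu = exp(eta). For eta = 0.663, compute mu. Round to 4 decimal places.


mu = exp(eta) = exp(0.663).
= 1.9406.

1.9406


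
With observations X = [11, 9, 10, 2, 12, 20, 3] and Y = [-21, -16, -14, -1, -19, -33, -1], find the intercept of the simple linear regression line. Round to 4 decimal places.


First find the slope: b1 = -1.8510.
Means: xbar = 9.5714, ybar = -15.0000.
b0 = ybar - b1 * xbar = -15.0000 - -1.8510 * 9.5714 = 2.7172.

2.7172


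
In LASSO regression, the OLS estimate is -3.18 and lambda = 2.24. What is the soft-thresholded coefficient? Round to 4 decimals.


Check: |-3.18| = 3.18 vs lambda = 2.24.
Since |beta| > lambda, coefficient = sign(beta)*(|beta| - lambda) = -0.9400.
Soft-thresholded coefficient = -0.9400.

-0.9400


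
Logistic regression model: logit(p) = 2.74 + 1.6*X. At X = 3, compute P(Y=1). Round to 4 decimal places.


Compute z = 2.74 + (1.6)(3) = 7.5400.
exp(-z) = 0.0005.
P = 1/(1 + 0.0005) = 0.9995.

0.9995


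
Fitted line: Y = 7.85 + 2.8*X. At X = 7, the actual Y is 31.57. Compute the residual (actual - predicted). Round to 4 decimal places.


Compute yhat = 7.85 + (2.8)(7) = 27.4500.
Residual = actual - predicted = 31.57 - 27.4500 = 4.1200.

4.1200


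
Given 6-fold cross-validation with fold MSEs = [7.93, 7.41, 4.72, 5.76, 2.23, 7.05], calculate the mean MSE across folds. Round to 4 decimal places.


Add all fold MSEs: 35.1000.
Divide by k = 6: 35.1000/6 = 5.8500.

5.8500


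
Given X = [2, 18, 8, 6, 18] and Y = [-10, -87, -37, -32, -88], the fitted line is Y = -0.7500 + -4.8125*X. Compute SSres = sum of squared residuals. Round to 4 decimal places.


For each point, residual = actual - predicted.
Residuals: [0.3750, 0.3750, 2.2500, -2.3750, -0.6250].
Sum of squared residuals = 11.3750.

11.3750


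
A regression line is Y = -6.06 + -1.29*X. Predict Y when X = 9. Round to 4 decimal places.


Predicted value:
Y = -6.06 + (-1.29)(9) = -6.06 + -11.6100 = -17.6700.

-17.6700


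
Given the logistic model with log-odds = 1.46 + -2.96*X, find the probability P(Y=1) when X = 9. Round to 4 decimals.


Linear predictor: z = 1.46 + -2.96 * 9 = -25.1800.
P = 1/(1 + exp(25.1800)) = 1/(1 + 86205515716.5565) = 0.0000.

0.0000


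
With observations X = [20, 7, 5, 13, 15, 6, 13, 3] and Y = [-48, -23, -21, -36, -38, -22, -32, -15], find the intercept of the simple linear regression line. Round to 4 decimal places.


The slope is b1 = -1.8561.
Sample means are xbar = 10.2500 and ybar = -29.3750.
Intercept: b0 = -29.3750 - (-1.8561)(10.2500) = -10.3499.

-10.3499


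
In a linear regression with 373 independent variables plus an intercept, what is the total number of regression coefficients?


Including the intercept, the model has 373 predictor coefficients + 1 intercept.
Total = 374.

374


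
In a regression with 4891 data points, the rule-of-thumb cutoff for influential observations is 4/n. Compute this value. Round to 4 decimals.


Cook's distance cutoff = 4/n = 4/4891.
= 0.0008.

0.0008


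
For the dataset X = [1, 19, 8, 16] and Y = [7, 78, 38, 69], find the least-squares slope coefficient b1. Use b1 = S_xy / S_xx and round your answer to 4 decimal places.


Calculate xbar = 11.0000, ybar = 48.0000.
S_xx = 198.0000, S_xy = 785.0000.
Using b1 = S_xy / S_xx = 785.0000 / 198.0000, we get b1 = 3.9646.

3.9646


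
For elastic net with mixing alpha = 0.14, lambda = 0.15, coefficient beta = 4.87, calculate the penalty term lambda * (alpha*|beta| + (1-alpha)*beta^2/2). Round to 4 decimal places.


L1 component = 0.14 * |4.87| = 0.6818.
L2 component = 0.86 * 4.87^2 / 2 = 10.1983.
Penalty = 0.15 * (0.6818 + 10.1983) = 0.15 * 10.8801 = 1.6320.

1.6320


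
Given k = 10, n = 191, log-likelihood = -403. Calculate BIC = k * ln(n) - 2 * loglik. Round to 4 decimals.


Compute k*ln(n) = 10*ln(191) = 10*5.252273 = 52.522730.
Then -2*loglik = 806.
BIC = 52.522730 + 806 = 858.522730, which rounds to 858.5227.

858.5227


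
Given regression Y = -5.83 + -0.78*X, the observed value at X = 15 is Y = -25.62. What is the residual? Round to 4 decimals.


Compute yhat = -5.83 + (-0.78)(15) = -17.5300.
Residual = actual - predicted = -25.62 - -17.5300 = -8.0900.

-8.0900


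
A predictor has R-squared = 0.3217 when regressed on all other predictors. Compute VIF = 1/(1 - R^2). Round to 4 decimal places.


VIF = 1 / (1 - 0.3217).
= 1 / 0.6783 = 1.4743.

1.4743


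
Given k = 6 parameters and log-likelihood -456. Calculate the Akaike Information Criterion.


AIC = 2k - 2*loglik = 2(6) - 2(-456).
= 12 + 912 = 924.

924


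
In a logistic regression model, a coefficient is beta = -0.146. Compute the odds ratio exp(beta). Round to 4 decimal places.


The odds ratio is computed as:
OR = e^(-0.146) = 0.8642.

0.8642


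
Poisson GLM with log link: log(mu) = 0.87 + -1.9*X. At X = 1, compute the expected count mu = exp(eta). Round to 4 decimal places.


Compute eta = 0.87 + -1.9 * 1 = -1.0300.
Apply inverse link: mu = e^-1.0300 = 0.3570.

0.3570


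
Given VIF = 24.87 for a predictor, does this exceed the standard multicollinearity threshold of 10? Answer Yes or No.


Check: VIF = 24.87 vs threshold = 10.
Since 24.87 >= 10, the answer is Yes.

Yes


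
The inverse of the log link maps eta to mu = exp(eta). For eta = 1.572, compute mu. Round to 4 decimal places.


mu = exp(eta) = exp(1.572).
= 4.8163.

4.8163


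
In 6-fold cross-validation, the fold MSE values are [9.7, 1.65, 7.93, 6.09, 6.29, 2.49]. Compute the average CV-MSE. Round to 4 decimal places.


Add all fold MSEs: 34.1500.
Divide by k = 6: 34.1500/6 = 5.6917.

5.6917
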